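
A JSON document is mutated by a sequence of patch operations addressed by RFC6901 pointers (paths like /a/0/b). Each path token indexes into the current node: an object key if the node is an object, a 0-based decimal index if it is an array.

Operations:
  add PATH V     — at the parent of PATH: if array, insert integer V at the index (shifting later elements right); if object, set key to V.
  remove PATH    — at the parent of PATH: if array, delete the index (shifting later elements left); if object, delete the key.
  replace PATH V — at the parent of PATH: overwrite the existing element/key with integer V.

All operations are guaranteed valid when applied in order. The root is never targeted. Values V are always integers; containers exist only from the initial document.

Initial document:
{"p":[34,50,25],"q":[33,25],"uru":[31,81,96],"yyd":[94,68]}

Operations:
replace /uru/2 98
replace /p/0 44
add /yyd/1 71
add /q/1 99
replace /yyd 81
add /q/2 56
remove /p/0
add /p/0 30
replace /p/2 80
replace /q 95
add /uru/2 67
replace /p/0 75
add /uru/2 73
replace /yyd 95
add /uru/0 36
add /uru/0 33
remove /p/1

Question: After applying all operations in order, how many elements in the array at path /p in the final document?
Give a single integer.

Answer: 2

Derivation:
After op 1 (replace /uru/2 98): {"p":[34,50,25],"q":[33,25],"uru":[31,81,98],"yyd":[94,68]}
After op 2 (replace /p/0 44): {"p":[44,50,25],"q":[33,25],"uru":[31,81,98],"yyd":[94,68]}
After op 3 (add /yyd/1 71): {"p":[44,50,25],"q":[33,25],"uru":[31,81,98],"yyd":[94,71,68]}
After op 4 (add /q/1 99): {"p":[44,50,25],"q":[33,99,25],"uru":[31,81,98],"yyd":[94,71,68]}
After op 5 (replace /yyd 81): {"p":[44,50,25],"q":[33,99,25],"uru":[31,81,98],"yyd":81}
After op 6 (add /q/2 56): {"p":[44,50,25],"q":[33,99,56,25],"uru":[31,81,98],"yyd":81}
After op 7 (remove /p/0): {"p":[50,25],"q":[33,99,56,25],"uru":[31,81,98],"yyd":81}
After op 8 (add /p/0 30): {"p":[30,50,25],"q":[33,99,56,25],"uru":[31,81,98],"yyd":81}
After op 9 (replace /p/2 80): {"p":[30,50,80],"q":[33,99,56,25],"uru":[31,81,98],"yyd":81}
After op 10 (replace /q 95): {"p":[30,50,80],"q":95,"uru":[31,81,98],"yyd":81}
After op 11 (add /uru/2 67): {"p":[30,50,80],"q":95,"uru":[31,81,67,98],"yyd":81}
After op 12 (replace /p/0 75): {"p":[75,50,80],"q":95,"uru":[31,81,67,98],"yyd":81}
After op 13 (add /uru/2 73): {"p":[75,50,80],"q":95,"uru":[31,81,73,67,98],"yyd":81}
After op 14 (replace /yyd 95): {"p":[75,50,80],"q":95,"uru":[31,81,73,67,98],"yyd":95}
After op 15 (add /uru/0 36): {"p":[75,50,80],"q":95,"uru":[36,31,81,73,67,98],"yyd":95}
After op 16 (add /uru/0 33): {"p":[75,50,80],"q":95,"uru":[33,36,31,81,73,67,98],"yyd":95}
After op 17 (remove /p/1): {"p":[75,80],"q":95,"uru":[33,36,31,81,73,67,98],"yyd":95}
Size at path /p: 2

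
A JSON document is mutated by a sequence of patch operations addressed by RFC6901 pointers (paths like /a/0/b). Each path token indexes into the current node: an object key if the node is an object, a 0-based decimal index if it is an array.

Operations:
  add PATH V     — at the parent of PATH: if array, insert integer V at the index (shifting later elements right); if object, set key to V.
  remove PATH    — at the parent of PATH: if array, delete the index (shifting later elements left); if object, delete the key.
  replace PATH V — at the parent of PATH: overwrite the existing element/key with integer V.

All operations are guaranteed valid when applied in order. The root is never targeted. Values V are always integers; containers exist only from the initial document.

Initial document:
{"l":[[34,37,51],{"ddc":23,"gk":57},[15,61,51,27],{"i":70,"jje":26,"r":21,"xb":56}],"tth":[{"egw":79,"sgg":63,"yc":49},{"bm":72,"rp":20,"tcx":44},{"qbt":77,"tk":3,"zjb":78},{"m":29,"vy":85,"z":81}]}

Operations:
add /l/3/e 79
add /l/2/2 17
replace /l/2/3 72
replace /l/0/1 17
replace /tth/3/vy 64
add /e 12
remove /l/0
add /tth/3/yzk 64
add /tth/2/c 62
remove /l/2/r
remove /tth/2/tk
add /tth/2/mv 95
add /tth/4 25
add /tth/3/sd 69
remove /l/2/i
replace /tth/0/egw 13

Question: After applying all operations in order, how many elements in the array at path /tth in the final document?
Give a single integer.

After op 1 (add /l/3/e 79): {"l":[[34,37,51],{"ddc":23,"gk":57},[15,61,51,27],{"e":79,"i":70,"jje":26,"r":21,"xb":56}],"tth":[{"egw":79,"sgg":63,"yc":49},{"bm":72,"rp":20,"tcx":44},{"qbt":77,"tk":3,"zjb":78},{"m":29,"vy":85,"z":81}]}
After op 2 (add /l/2/2 17): {"l":[[34,37,51],{"ddc":23,"gk":57},[15,61,17,51,27],{"e":79,"i":70,"jje":26,"r":21,"xb":56}],"tth":[{"egw":79,"sgg":63,"yc":49},{"bm":72,"rp":20,"tcx":44},{"qbt":77,"tk":3,"zjb":78},{"m":29,"vy":85,"z":81}]}
After op 3 (replace /l/2/3 72): {"l":[[34,37,51],{"ddc":23,"gk":57},[15,61,17,72,27],{"e":79,"i":70,"jje":26,"r":21,"xb":56}],"tth":[{"egw":79,"sgg":63,"yc":49},{"bm":72,"rp":20,"tcx":44},{"qbt":77,"tk":3,"zjb":78},{"m":29,"vy":85,"z":81}]}
After op 4 (replace /l/0/1 17): {"l":[[34,17,51],{"ddc":23,"gk":57},[15,61,17,72,27],{"e":79,"i":70,"jje":26,"r":21,"xb":56}],"tth":[{"egw":79,"sgg":63,"yc":49},{"bm":72,"rp":20,"tcx":44},{"qbt":77,"tk":3,"zjb":78},{"m":29,"vy":85,"z":81}]}
After op 5 (replace /tth/3/vy 64): {"l":[[34,17,51],{"ddc":23,"gk":57},[15,61,17,72,27],{"e":79,"i":70,"jje":26,"r":21,"xb":56}],"tth":[{"egw":79,"sgg":63,"yc":49},{"bm":72,"rp":20,"tcx":44},{"qbt":77,"tk":3,"zjb":78},{"m":29,"vy":64,"z":81}]}
After op 6 (add /e 12): {"e":12,"l":[[34,17,51],{"ddc":23,"gk":57},[15,61,17,72,27],{"e":79,"i":70,"jje":26,"r":21,"xb":56}],"tth":[{"egw":79,"sgg":63,"yc":49},{"bm":72,"rp":20,"tcx":44},{"qbt":77,"tk":3,"zjb":78},{"m":29,"vy":64,"z":81}]}
After op 7 (remove /l/0): {"e":12,"l":[{"ddc":23,"gk":57},[15,61,17,72,27],{"e":79,"i":70,"jje":26,"r":21,"xb":56}],"tth":[{"egw":79,"sgg":63,"yc":49},{"bm":72,"rp":20,"tcx":44},{"qbt":77,"tk":3,"zjb":78},{"m":29,"vy":64,"z":81}]}
After op 8 (add /tth/3/yzk 64): {"e":12,"l":[{"ddc":23,"gk":57},[15,61,17,72,27],{"e":79,"i":70,"jje":26,"r":21,"xb":56}],"tth":[{"egw":79,"sgg":63,"yc":49},{"bm":72,"rp":20,"tcx":44},{"qbt":77,"tk":3,"zjb":78},{"m":29,"vy":64,"yzk":64,"z":81}]}
After op 9 (add /tth/2/c 62): {"e":12,"l":[{"ddc":23,"gk":57},[15,61,17,72,27],{"e":79,"i":70,"jje":26,"r":21,"xb":56}],"tth":[{"egw":79,"sgg":63,"yc":49},{"bm":72,"rp":20,"tcx":44},{"c":62,"qbt":77,"tk":3,"zjb":78},{"m":29,"vy":64,"yzk":64,"z":81}]}
After op 10 (remove /l/2/r): {"e":12,"l":[{"ddc":23,"gk":57},[15,61,17,72,27],{"e":79,"i":70,"jje":26,"xb":56}],"tth":[{"egw":79,"sgg":63,"yc":49},{"bm":72,"rp":20,"tcx":44},{"c":62,"qbt":77,"tk":3,"zjb":78},{"m":29,"vy":64,"yzk":64,"z":81}]}
After op 11 (remove /tth/2/tk): {"e":12,"l":[{"ddc":23,"gk":57},[15,61,17,72,27],{"e":79,"i":70,"jje":26,"xb":56}],"tth":[{"egw":79,"sgg":63,"yc":49},{"bm":72,"rp":20,"tcx":44},{"c":62,"qbt":77,"zjb":78},{"m":29,"vy":64,"yzk":64,"z":81}]}
After op 12 (add /tth/2/mv 95): {"e":12,"l":[{"ddc":23,"gk":57},[15,61,17,72,27],{"e":79,"i":70,"jje":26,"xb":56}],"tth":[{"egw":79,"sgg":63,"yc":49},{"bm":72,"rp":20,"tcx":44},{"c":62,"mv":95,"qbt":77,"zjb":78},{"m":29,"vy":64,"yzk":64,"z":81}]}
After op 13 (add /tth/4 25): {"e":12,"l":[{"ddc":23,"gk":57},[15,61,17,72,27],{"e":79,"i":70,"jje":26,"xb":56}],"tth":[{"egw":79,"sgg":63,"yc":49},{"bm":72,"rp":20,"tcx":44},{"c":62,"mv":95,"qbt":77,"zjb":78},{"m":29,"vy":64,"yzk":64,"z":81},25]}
After op 14 (add /tth/3/sd 69): {"e":12,"l":[{"ddc":23,"gk":57},[15,61,17,72,27],{"e":79,"i":70,"jje":26,"xb":56}],"tth":[{"egw":79,"sgg":63,"yc":49},{"bm":72,"rp":20,"tcx":44},{"c":62,"mv":95,"qbt":77,"zjb":78},{"m":29,"sd":69,"vy":64,"yzk":64,"z":81},25]}
After op 15 (remove /l/2/i): {"e":12,"l":[{"ddc":23,"gk":57},[15,61,17,72,27],{"e":79,"jje":26,"xb":56}],"tth":[{"egw":79,"sgg":63,"yc":49},{"bm":72,"rp":20,"tcx":44},{"c":62,"mv":95,"qbt":77,"zjb":78},{"m":29,"sd":69,"vy":64,"yzk":64,"z":81},25]}
After op 16 (replace /tth/0/egw 13): {"e":12,"l":[{"ddc":23,"gk":57},[15,61,17,72,27],{"e":79,"jje":26,"xb":56}],"tth":[{"egw":13,"sgg":63,"yc":49},{"bm":72,"rp":20,"tcx":44},{"c":62,"mv":95,"qbt":77,"zjb":78},{"m":29,"sd":69,"vy":64,"yzk":64,"z":81},25]}
Size at path /tth: 5

Answer: 5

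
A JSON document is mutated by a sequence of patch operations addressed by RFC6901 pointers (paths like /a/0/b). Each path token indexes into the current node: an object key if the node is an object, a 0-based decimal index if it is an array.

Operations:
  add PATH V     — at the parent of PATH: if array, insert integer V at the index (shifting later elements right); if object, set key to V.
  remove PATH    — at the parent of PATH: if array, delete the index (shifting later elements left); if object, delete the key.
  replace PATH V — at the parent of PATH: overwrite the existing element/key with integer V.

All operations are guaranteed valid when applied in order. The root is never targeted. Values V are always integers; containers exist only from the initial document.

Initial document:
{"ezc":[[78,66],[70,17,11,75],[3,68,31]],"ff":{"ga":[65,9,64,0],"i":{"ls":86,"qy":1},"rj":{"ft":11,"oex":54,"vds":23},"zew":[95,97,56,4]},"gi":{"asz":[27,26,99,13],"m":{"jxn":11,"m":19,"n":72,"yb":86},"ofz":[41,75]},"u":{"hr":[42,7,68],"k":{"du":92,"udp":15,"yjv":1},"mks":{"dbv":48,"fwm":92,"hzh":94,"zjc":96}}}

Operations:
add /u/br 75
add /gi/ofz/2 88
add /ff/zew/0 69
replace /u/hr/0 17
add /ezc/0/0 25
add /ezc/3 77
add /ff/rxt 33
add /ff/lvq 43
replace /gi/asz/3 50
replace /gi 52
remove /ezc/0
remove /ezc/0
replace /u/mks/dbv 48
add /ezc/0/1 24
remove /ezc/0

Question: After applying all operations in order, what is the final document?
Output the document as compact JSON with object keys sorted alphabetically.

Answer: {"ezc":[77],"ff":{"ga":[65,9,64,0],"i":{"ls":86,"qy":1},"lvq":43,"rj":{"ft":11,"oex":54,"vds":23},"rxt":33,"zew":[69,95,97,56,4]},"gi":52,"u":{"br":75,"hr":[17,7,68],"k":{"du":92,"udp":15,"yjv":1},"mks":{"dbv":48,"fwm":92,"hzh":94,"zjc":96}}}

Derivation:
After op 1 (add /u/br 75): {"ezc":[[78,66],[70,17,11,75],[3,68,31]],"ff":{"ga":[65,9,64,0],"i":{"ls":86,"qy":1},"rj":{"ft":11,"oex":54,"vds":23},"zew":[95,97,56,4]},"gi":{"asz":[27,26,99,13],"m":{"jxn":11,"m":19,"n":72,"yb":86},"ofz":[41,75]},"u":{"br":75,"hr":[42,7,68],"k":{"du":92,"udp":15,"yjv":1},"mks":{"dbv":48,"fwm":92,"hzh":94,"zjc":96}}}
After op 2 (add /gi/ofz/2 88): {"ezc":[[78,66],[70,17,11,75],[3,68,31]],"ff":{"ga":[65,9,64,0],"i":{"ls":86,"qy":1},"rj":{"ft":11,"oex":54,"vds":23},"zew":[95,97,56,4]},"gi":{"asz":[27,26,99,13],"m":{"jxn":11,"m":19,"n":72,"yb":86},"ofz":[41,75,88]},"u":{"br":75,"hr":[42,7,68],"k":{"du":92,"udp":15,"yjv":1},"mks":{"dbv":48,"fwm":92,"hzh":94,"zjc":96}}}
After op 3 (add /ff/zew/0 69): {"ezc":[[78,66],[70,17,11,75],[3,68,31]],"ff":{"ga":[65,9,64,0],"i":{"ls":86,"qy":1},"rj":{"ft":11,"oex":54,"vds":23},"zew":[69,95,97,56,4]},"gi":{"asz":[27,26,99,13],"m":{"jxn":11,"m":19,"n":72,"yb":86},"ofz":[41,75,88]},"u":{"br":75,"hr":[42,7,68],"k":{"du":92,"udp":15,"yjv":1},"mks":{"dbv":48,"fwm":92,"hzh":94,"zjc":96}}}
After op 4 (replace /u/hr/0 17): {"ezc":[[78,66],[70,17,11,75],[3,68,31]],"ff":{"ga":[65,9,64,0],"i":{"ls":86,"qy":1},"rj":{"ft":11,"oex":54,"vds":23},"zew":[69,95,97,56,4]},"gi":{"asz":[27,26,99,13],"m":{"jxn":11,"m":19,"n":72,"yb":86},"ofz":[41,75,88]},"u":{"br":75,"hr":[17,7,68],"k":{"du":92,"udp":15,"yjv":1},"mks":{"dbv":48,"fwm":92,"hzh":94,"zjc":96}}}
After op 5 (add /ezc/0/0 25): {"ezc":[[25,78,66],[70,17,11,75],[3,68,31]],"ff":{"ga":[65,9,64,0],"i":{"ls":86,"qy":1},"rj":{"ft":11,"oex":54,"vds":23},"zew":[69,95,97,56,4]},"gi":{"asz":[27,26,99,13],"m":{"jxn":11,"m":19,"n":72,"yb":86},"ofz":[41,75,88]},"u":{"br":75,"hr":[17,7,68],"k":{"du":92,"udp":15,"yjv":1},"mks":{"dbv":48,"fwm":92,"hzh":94,"zjc":96}}}
After op 6 (add /ezc/3 77): {"ezc":[[25,78,66],[70,17,11,75],[3,68,31],77],"ff":{"ga":[65,9,64,0],"i":{"ls":86,"qy":1},"rj":{"ft":11,"oex":54,"vds":23},"zew":[69,95,97,56,4]},"gi":{"asz":[27,26,99,13],"m":{"jxn":11,"m":19,"n":72,"yb":86},"ofz":[41,75,88]},"u":{"br":75,"hr":[17,7,68],"k":{"du":92,"udp":15,"yjv":1},"mks":{"dbv":48,"fwm":92,"hzh":94,"zjc":96}}}
After op 7 (add /ff/rxt 33): {"ezc":[[25,78,66],[70,17,11,75],[3,68,31],77],"ff":{"ga":[65,9,64,0],"i":{"ls":86,"qy":1},"rj":{"ft":11,"oex":54,"vds":23},"rxt":33,"zew":[69,95,97,56,4]},"gi":{"asz":[27,26,99,13],"m":{"jxn":11,"m":19,"n":72,"yb":86},"ofz":[41,75,88]},"u":{"br":75,"hr":[17,7,68],"k":{"du":92,"udp":15,"yjv":1},"mks":{"dbv":48,"fwm":92,"hzh":94,"zjc":96}}}
After op 8 (add /ff/lvq 43): {"ezc":[[25,78,66],[70,17,11,75],[3,68,31],77],"ff":{"ga":[65,9,64,0],"i":{"ls":86,"qy":1},"lvq":43,"rj":{"ft":11,"oex":54,"vds":23},"rxt":33,"zew":[69,95,97,56,4]},"gi":{"asz":[27,26,99,13],"m":{"jxn":11,"m":19,"n":72,"yb":86},"ofz":[41,75,88]},"u":{"br":75,"hr":[17,7,68],"k":{"du":92,"udp":15,"yjv":1},"mks":{"dbv":48,"fwm":92,"hzh":94,"zjc":96}}}
After op 9 (replace /gi/asz/3 50): {"ezc":[[25,78,66],[70,17,11,75],[3,68,31],77],"ff":{"ga":[65,9,64,0],"i":{"ls":86,"qy":1},"lvq":43,"rj":{"ft":11,"oex":54,"vds":23},"rxt":33,"zew":[69,95,97,56,4]},"gi":{"asz":[27,26,99,50],"m":{"jxn":11,"m":19,"n":72,"yb":86},"ofz":[41,75,88]},"u":{"br":75,"hr":[17,7,68],"k":{"du":92,"udp":15,"yjv":1},"mks":{"dbv":48,"fwm":92,"hzh":94,"zjc":96}}}
After op 10 (replace /gi 52): {"ezc":[[25,78,66],[70,17,11,75],[3,68,31],77],"ff":{"ga":[65,9,64,0],"i":{"ls":86,"qy":1},"lvq":43,"rj":{"ft":11,"oex":54,"vds":23},"rxt":33,"zew":[69,95,97,56,4]},"gi":52,"u":{"br":75,"hr":[17,7,68],"k":{"du":92,"udp":15,"yjv":1},"mks":{"dbv":48,"fwm":92,"hzh":94,"zjc":96}}}
After op 11 (remove /ezc/0): {"ezc":[[70,17,11,75],[3,68,31],77],"ff":{"ga":[65,9,64,0],"i":{"ls":86,"qy":1},"lvq":43,"rj":{"ft":11,"oex":54,"vds":23},"rxt":33,"zew":[69,95,97,56,4]},"gi":52,"u":{"br":75,"hr":[17,7,68],"k":{"du":92,"udp":15,"yjv":1},"mks":{"dbv":48,"fwm":92,"hzh":94,"zjc":96}}}
After op 12 (remove /ezc/0): {"ezc":[[3,68,31],77],"ff":{"ga":[65,9,64,0],"i":{"ls":86,"qy":1},"lvq":43,"rj":{"ft":11,"oex":54,"vds":23},"rxt":33,"zew":[69,95,97,56,4]},"gi":52,"u":{"br":75,"hr":[17,7,68],"k":{"du":92,"udp":15,"yjv":1},"mks":{"dbv":48,"fwm":92,"hzh":94,"zjc":96}}}
After op 13 (replace /u/mks/dbv 48): {"ezc":[[3,68,31],77],"ff":{"ga":[65,9,64,0],"i":{"ls":86,"qy":1},"lvq":43,"rj":{"ft":11,"oex":54,"vds":23},"rxt":33,"zew":[69,95,97,56,4]},"gi":52,"u":{"br":75,"hr":[17,7,68],"k":{"du":92,"udp":15,"yjv":1},"mks":{"dbv":48,"fwm":92,"hzh":94,"zjc":96}}}
After op 14 (add /ezc/0/1 24): {"ezc":[[3,24,68,31],77],"ff":{"ga":[65,9,64,0],"i":{"ls":86,"qy":1},"lvq":43,"rj":{"ft":11,"oex":54,"vds":23},"rxt":33,"zew":[69,95,97,56,4]},"gi":52,"u":{"br":75,"hr":[17,7,68],"k":{"du":92,"udp":15,"yjv":1},"mks":{"dbv":48,"fwm":92,"hzh":94,"zjc":96}}}
After op 15 (remove /ezc/0): {"ezc":[77],"ff":{"ga":[65,9,64,0],"i":{"ls":86,"qy":1},"lvq":43,"rj":{"ft":11,"oex":54,"vds":23},"rxt":33,"zew":[69,95,97,56,4]},"gi":52,"u":{"br":75,"hr":[17,7,68],"k":{"du":92,"udp":15,"yjv":1},"mks":{"dbv":48,"fwm":92,"hzh":94,"zjc":96}}}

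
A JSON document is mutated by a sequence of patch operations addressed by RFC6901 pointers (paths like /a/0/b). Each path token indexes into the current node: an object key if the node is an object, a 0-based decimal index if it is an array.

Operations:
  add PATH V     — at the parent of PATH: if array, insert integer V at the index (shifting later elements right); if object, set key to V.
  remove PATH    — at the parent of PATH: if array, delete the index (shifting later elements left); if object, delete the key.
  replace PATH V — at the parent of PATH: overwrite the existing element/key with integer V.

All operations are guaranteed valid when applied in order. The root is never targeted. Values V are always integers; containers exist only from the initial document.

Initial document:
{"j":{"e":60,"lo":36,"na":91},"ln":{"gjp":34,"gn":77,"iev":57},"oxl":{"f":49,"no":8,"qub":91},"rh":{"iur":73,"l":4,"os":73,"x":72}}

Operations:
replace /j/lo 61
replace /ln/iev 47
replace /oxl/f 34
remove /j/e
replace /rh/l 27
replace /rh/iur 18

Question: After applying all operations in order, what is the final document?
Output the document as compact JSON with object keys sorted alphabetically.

Answer: {"j":{"lo":61,"na":91},"ln":{"gjp":34,"gn":77,"iev":47},"oxl":{"f":34,"no":8,"qub":91},"rh":{"iur":18,"l":27,"os":73,"x":72}}

Derivation:
After op 1 (replace /j/lo 61): {"j":{"e":60,"lo":61,"na":91},"ln":{"gjp":34,"gn":77,"iev":57},"oxl":{"f":49,"no":8,"qub":91},"rh":{"iur":73,"l":4,"os":73,"x":72}}
After op 2 (replace /ln/iev 47): {"j":{"e":60,"lo":61,"na":91},"ln":{"gjp":34,"gn":77,"iev":47},"oxl":{"f":49,"no":8,"qub":91},"rh":{"iur":73,"l":4,"os":73,"x":72}}
After op 3 (replace /oxl/f 34): {"j":{"e":60,"lo":61,"na":91},"ln":{"gjp":34,"gn":77,"iev":47},"oxl":{"f":34,"no":8,"qub":91},"rh":{"iur":73,"l":4,"os":73,"x":72}}
After op 4 (remove /j/e): {"j":{"lo":61,"na":91},"ln":{"gjp":34,"gn":77,"iev":47},"oxl":{"f":34,"no":8,"qub":91},"rh":{"iur":73,"l":4,"os":73,"x":72}}
After op 5 (replace /rh/l 27): {"j":{"lo":61,"na":91},"ln":{"gjp":34,"gn":77,"iev":47},"oxl":{"f":34,"no":8,"qub":91},"rh":{"iur":73,"l":27,"os":73,"x":72}}
After op 6 (replace /rh/iur 18): {"j":{"lo":61,"na":91},"ln":{"gjp":34,"gn":77,"iev":47},"oxl":{"f":34,"no":8,"qub":91},"rh":{"iur":18,"l":27,"os":73,"x":72}}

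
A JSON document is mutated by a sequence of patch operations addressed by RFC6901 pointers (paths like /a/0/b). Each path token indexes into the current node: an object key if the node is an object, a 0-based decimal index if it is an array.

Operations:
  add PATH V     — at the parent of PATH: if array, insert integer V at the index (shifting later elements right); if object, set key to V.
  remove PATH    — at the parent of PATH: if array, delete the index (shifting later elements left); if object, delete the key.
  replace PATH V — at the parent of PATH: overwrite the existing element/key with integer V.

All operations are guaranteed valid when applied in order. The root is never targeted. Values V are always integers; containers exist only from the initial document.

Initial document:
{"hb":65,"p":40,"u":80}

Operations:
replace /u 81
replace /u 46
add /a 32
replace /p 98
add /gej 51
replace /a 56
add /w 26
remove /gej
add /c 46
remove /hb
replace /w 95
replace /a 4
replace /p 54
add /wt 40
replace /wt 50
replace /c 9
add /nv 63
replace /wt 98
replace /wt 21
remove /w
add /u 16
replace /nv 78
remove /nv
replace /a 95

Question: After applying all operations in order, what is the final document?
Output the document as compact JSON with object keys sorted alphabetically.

Answer: {"a":95,"c":9,"p":54,"u":16,"wt":21}

Derivation:
After op 1 (replace /u 81): {"hb":65,"p":40,"u":81}
After op 2 (replace /u 46): {"hb":65,"p":40,"u":46}
After op 3 (add /a 32): {"a":32,"hb":65,"p":40,"u":46}
After op 4 (replace /p 98): {"a":32,"hb":65,"p":98,"u":46}
After op 5 (add /gej 51): {"a":32,"gej":51,"hb":65,"p":98,"u":46}
After op 6 (replace /a 56): {"a":56,"gej":51,"hb":65,"p":98,"u":46}
After op 7 (add /w 26): {"a":56,"gej":51,"hb":65,"p":98,"u":46,"w":26}
After op 8 (remove /gej): {"a":56,"hb":65,"p":98,"u":46,"w":26}
After op 9 (add /c 46): {"a":56,"c":46,"hb":65,"p":98,"u":46,"w":26}
After op 10 (remove /hb): {"a":56,"c":46,"p":98,"u":46,"w":26}
After op 11 (replace /w 95): {"a":56,"c":46,"p":98,"u":46,"w":95}
After op 12 (replace /a 4): {"a":4,"c":46,"p":98,"u":46,"w":95}
After op 13 (replace /p 54): {"a":4,"c":46,"p":54,"u":46,"w":95}
After op 14 (add /wt 40): {"a":4,"c":46,"p":54,"u":46,"w":95,"wt":40}
After op 15 (replace /wt 50): {"a":4,"c":46,"p":54,"u":46,"w":95,"wt":50}
After op 16 (replace /c 9): {"a":4,"c":9,"p":54,"u":46,"w":95,"wt":50}
After op 17 (add /nv 63): {"a":4,"c":9,"nv":63,"p":54,"u":46,"w":95,"wt":50}
After op 18 (replace /wt 98): {"a":4,"c":9,"nv":63,"p":54,"u":46,"w":95,"wt":98}
After op 19 (replace /wt 21): {"a":4,"c":9,"nv":63,"p":54,"u":46,"w":95,"wt":21}
After op 20 (remove /w): {"a":4,"c":9,"nv":63,"p":54,"u":46,"wt":21}
After op 21 (add /u 16): {"a":4,"c":9,"nv":63,"p":54,"u":16,"wt":21}
After op 22 (replace /nv 78): {"a":4,"c":9,"nv":78,"p":54,"u":16,"wt":21}
After op 23 (remove /nv): {"a":4,"c":9,"p":54,"u":16,"wt":21}
After op 24 (replace /a 95): {"a":95,"c":9,"p":54,"u":16,"wt":21}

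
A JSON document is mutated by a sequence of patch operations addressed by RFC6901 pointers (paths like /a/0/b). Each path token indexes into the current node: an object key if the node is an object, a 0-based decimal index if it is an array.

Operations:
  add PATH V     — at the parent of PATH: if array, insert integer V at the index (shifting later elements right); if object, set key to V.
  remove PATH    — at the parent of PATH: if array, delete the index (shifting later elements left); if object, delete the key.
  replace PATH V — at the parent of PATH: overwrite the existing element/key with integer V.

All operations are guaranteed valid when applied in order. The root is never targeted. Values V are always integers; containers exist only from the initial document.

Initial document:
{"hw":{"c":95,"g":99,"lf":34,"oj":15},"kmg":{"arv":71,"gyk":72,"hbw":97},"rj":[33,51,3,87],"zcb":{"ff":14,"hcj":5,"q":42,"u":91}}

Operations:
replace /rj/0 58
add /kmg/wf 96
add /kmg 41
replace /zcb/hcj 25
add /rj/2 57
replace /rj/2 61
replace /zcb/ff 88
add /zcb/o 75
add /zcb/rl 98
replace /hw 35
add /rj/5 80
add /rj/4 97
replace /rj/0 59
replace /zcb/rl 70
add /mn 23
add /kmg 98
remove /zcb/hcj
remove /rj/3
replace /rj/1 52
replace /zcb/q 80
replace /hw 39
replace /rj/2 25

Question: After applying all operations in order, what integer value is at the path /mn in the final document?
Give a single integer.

After op 1 (replace /rj/0 58): {"hw":{"c":95,"g":99,"lf":34,"oj":15},"kmg":{"arv":71,"gyk":72,"hbw":97},"rj":[58,51,3,87],"zcb":{"ff":14,"hcj":5,"q":42,"u":91}}
After op 2 (add /kmg/wf 96): {"hw":{"c":95,"g":99,"lf":34,"oj":15},"kmg":{"arv":71,"gyk":72,"hbw":97,"wf":96},"rj":[58,51,3,87],"zcb":{"ff":14,"hcj":5,"q":42,"u":91}}
After op 3 (add /kmg 41): {"hw":{"c":95,"g":99,"lf":34,"oj":15},"kmg":41,"rj":[58,51,3,87],"zcb":{"ff":14,"hcj":5,"q":42,"u":91}}
After op 4 (replace /zcb/hcj 25): {"hw":{"c":95,"g":99,"lf":34,"oj":15},"kmg":41,"rj":[58,51,3,87],"zcb":{"ff":14,"hcj":25,"q":42,"u":91}}
After op 5 (add /rj/2 57): {"hw":{"c":95,"g":99,"lf":34,"oj":15},"kmg":41,"rj":[58,51,57,3,87],"zcb":{"ff":14,"hcj":25,"q":42,"u":91}}
After op 6 (replace /rj/2 61): {"hw":{"c":95,"g":99,"lf":34,"oj":15},"kmg":41,"rj":[58,51,61,3,87],"zcb":{"ff":14,"hcj":25,"q":42,"u":91}}
After op 7 (replace /zcb/ff 88): {"hw":{"c":95,"g":99,"lf":34,"oj":15},"kmg":41,"rj":[58,51,61,3,87],"zcb":{"ff":88,"hcj":25,"q":42,"u":91}}
After op 8 (add /zcb/o 75): {"hw":{"c":95,"g":99,"lf":34,"oj":15},"kmg":41,"rj":[58,51,61,3,87],"zcb":{"ff":88,"hcj":25,"o":75,"q":42,"u":91}}
After op 9 (add /zcb/rl 98): {"hw":{"c":95,"g":99,"lf":34,"oj":15},"kmg":41,"rj":[58,51,61,3,87],"zcb":{"ff":88,"hcj":25,"o":75,"q":42,"rl":98,"u":91}}
After op 10 (replace /hw 35): {"hw":35,"kmg":41,"rj":[58,51,61,3,87],"zcb":{"ff":88,"hcj":25,"o":75,"q":42,"rl":98,"u":91}}
After op 11 (add /rj/5 80): {"hw":35,"kmg":41,"rj":[58,51,61,3,87,80],"zcb":{"ff":88,"hcj":25,"o":75,"q":42,"rl":98,"u":91}}
After op 12 (add /rj/4 97): {"hw":35,"kmg":41,"rj":[58,51,61,3,97,87,80],"zcb":{"ff":88,"hcj":25,"o":75,"q":42,"rl":98,"u":91}}
After op 13 (replace /rj/0 59): {"hw":35,"kmg":41,"rj":[59,51,61,3,97,87,80],"zcb":{"ff":88,"hcj":25,"o":75,"q":42,"rl":98,"u":91}}
After op 14 (replace /zcb/rl 70): {"hw":35,"kmg":41,"rj":[59,51,61,3,97,87,80],"zcb":{"ff":88,"hcj":25,"o":75,"q":42,"rl":70,"u":91}}
After op 15 (add /mn 23): {"hw":35,"kmg":41,"mn":23,"rj":[59,51,61,3,97,87,80],"zcb":{"ff":88,"hcj":25,"o":75,"q":42,"rl":70,"u":91}}
After op 16 (add /kmg 98): {"hw":35,"kmg":98,"mn":23,"rj":[59,51,61,3,97,87,80],"zcb":{"ff":88,"hcj":25,"o":75,"q":42,"rl":70,"u":91}}
After op 17 (remove /zcb/hcj): {"hw":35,"kmg":98,"mn":23,"rj":[59,51,61,3,97,87,80],"zcb":{"ff":88,"o":75,"q":42,"rl":70,"u":91}}
After op 18 (remove /rj/3): {"hw":35,"kmg":98,"mn":23,"rj":[59,51,61,97,87,80],"zcb":{"ff":88,"o":75,"q":42,"rl":70,"u":91}}
After op 19 (replace /rj/1 52): {"hw":35,"kmg":98,"mn":23,"rj":[59,52,61,97,87,80],"zcb":{"ff":88,"o":75,"q":42,"rl":70,"u":91}}
After op 20 (replace /zcb/q 80): {"hw":35,"kmg":98,"mn":23,"rj":[59,52,61,97,87,80],"zcb":{"ff":88,"o":75,"q":80,"rl":70,"u":91}}
After op 21 (replace /hw 39): {"hw":39,"kmg":98,"mn":23,"rj":[59,52,61,97,87,80],"zcb":{"ff":88,"o":75,"q":80,"rl":70,"u":91}}
After op 22 (replace /rj/2 25): {"hw":39,"kmg":98,"mn":23,"rj":[59,52,25,97,87,80],"zcb":{"ff":88,"o":75,"q":80,"rl":70,"u":91}}
Value at /mn: 23

Answer: 23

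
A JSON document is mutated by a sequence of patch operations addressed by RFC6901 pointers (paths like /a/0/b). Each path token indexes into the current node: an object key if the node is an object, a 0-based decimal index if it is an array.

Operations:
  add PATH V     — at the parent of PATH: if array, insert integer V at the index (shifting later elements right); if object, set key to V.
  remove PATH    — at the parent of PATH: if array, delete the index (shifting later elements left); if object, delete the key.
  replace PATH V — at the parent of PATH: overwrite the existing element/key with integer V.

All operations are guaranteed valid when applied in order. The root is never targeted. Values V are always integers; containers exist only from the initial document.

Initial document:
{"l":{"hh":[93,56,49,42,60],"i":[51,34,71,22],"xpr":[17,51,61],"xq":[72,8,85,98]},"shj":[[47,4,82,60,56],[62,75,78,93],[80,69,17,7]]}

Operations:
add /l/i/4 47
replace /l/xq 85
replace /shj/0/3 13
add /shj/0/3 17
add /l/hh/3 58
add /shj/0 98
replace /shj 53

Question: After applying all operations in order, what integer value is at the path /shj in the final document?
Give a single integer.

Answer: 53

Derivation:
After op 1 (add /l/i/4 47): {"l":{"hh":[93,56,49,42,60],"i":[51,34,71,22,47],"xpr":[17,51,61],"xq":[72,8,85,98]},"shj":[[47,4,82,60,56],[62,75,78,93],[80,69,17,7]]}
After op 2 (replace /l/xq 85): {"l":{"hh":[93,56,49,42,60],"i":[51,34,71,22,47],"xpr":[17,51,61],"xq":85},"shj":[[47,4,82,60,56],[62,75,78,93],[80,69,17,7]]}
After op 3 (replace /shj/0/3 13): {"l":{"hh":[93,56,49,42,60],"i":[51,34,71,22,47],"xpr":[17,51,61],"xq":85},"shj":[[47,4,82,13,56],[62,75,78,93],[80,69,17,7]]}
After op 4 (add /shj/0/3 17): {"l":{"hh":[93,56,49,42,60],"i":[51,34,71,22,47],"xpr":[17,51,61],"xq":85},"shj":[[47,4,82,17,13,56],[62,75,78,93],[80,69,17,7]]}
After op 5 (add /l/hh/3 58): {"l":{"hh":[93,56,49,58,42,60],"i":[51,34,71,22,47],"xpr":[17,51,61],"xq":85},"shj":[[47,4,82,17,13,56],[62,75,78,93],[80,69,17,7]]}
After op 6 (add /shj/0 98): {"l":{"hh":[93,56,49,58,42,60],"i":[51,34,71,22,47],"xpr":[17,51,61],"xq":85},"shj":[98,[47,4,82,17,13,56],[62,75,78,93],[80,69,17,7]]}
After op 7 (replace /shj 53): {"l":{"hh":[93,56,49,58,42,60],"i":[51,34,71,22,47],"xpr":[17,51,61],"xq":85},"shj":53}
Value at /shj: 53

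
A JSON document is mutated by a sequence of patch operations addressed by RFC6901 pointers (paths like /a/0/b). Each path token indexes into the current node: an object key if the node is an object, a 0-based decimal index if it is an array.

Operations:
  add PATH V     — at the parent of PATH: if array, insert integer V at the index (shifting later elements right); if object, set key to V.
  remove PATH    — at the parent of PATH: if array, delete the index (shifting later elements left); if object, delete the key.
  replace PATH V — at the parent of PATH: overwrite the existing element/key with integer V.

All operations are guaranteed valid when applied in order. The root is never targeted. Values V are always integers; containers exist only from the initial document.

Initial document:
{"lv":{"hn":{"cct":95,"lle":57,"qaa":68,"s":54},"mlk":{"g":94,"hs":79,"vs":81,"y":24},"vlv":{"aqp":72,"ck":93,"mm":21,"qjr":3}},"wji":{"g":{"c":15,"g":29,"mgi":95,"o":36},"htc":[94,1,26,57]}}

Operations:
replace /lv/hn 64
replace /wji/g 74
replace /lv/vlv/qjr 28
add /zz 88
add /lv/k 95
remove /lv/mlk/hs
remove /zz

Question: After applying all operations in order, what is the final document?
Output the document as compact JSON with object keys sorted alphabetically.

Answer: {"lv":{"hn":64,"k":95,"mlk":{"g":94,"vs":81,"y":24},"vlv":{"aqp":72,"ck":93,"mm":21,"qjr":28}},"wji":{"g":74,"htc":[94,1,26,57]}}

Derivation:
After op 1 (replace /lv/hn 64): {"lv":{"hn":64,"mlk":{"g":94,"hs":79,"vs":81,"y":24},"vlv":{"aqp":72,"ck":93,"mm":21,"qjr":3}},"wji":{"g":{"c":15,"g":29,"mgi":95,"o":36},"htc":[94,1,26,57]}}
After op 2 (replace /wji/g 74): {"lv":{"hn":64,"mlk":{"g":94,"hs":79,"vs":81,"y":24},"vlv":{"aqp":72,"ck":93,"mm":21,"qjr":3}},"wji":{"g":74,"htc":[94,1,26,57]}}
After op 3 (replace /lv/vlv/qjr 28): {"lv":{"hn":64,"mlk":{"g":94,"hs":79,"vs":81,"y":24},"vlv":{"aqp":72,"ck":93,"mm":21,"qjr":28}},"wji":{"g":74,"htc":[94,1,26,57]}}
After op 4 (add /zz 88): {"lv":{"hn":64,"mlk":{"g":94,"hs":79,"vs":81,"y":24},"vlv":{"aqp":72,"ck":93,"mm":21,"qjr":28}},"wji":{"g":74,"htc":[94,1,26,57]},"zz":88}
After op 5 (add /lv/k 95): {"lv":{"hn":64,"k":95,"mlk":{"g":94,"hs":79,"vs":81,"y":24},"vlv":{"aqp":72,"ck":93,"mm":21,"qjr":28}},"wji":{"g":74,"htc":[94,1,26,57]},"zz":88}
After op 6 (remove /lv/mlk/hs): {"lv":{"hn":64,"k":95,"mlk":{"g":94,"vs":81,"y":24},"vlv":{"aqp":72,"ck":93,"mm":21,"qjr":28}},"wji":{"g":74,"htc":[94,1,26,57]},"zz":88}
After op 7 (remove /zz): {"lv":{"hn":64,"k":95,"mlk":{"g":94,"vs":81,"y":24},"vlv":{"aqp":72,"ck":93,"mm":21,"qjr":28}},"wji":{"g":74,"htc":[94,1,26,57]}}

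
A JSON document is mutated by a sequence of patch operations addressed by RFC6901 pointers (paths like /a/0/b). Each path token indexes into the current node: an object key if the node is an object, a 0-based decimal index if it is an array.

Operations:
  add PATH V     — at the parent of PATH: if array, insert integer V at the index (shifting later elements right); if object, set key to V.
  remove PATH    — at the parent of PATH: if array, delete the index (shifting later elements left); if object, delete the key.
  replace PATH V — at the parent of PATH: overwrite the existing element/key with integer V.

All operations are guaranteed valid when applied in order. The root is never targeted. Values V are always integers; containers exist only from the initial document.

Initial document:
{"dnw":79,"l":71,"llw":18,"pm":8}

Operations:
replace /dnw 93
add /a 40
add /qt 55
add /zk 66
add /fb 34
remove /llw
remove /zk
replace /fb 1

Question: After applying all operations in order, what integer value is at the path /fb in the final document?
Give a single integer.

Answer: 1

Derivation:
After op 1 (replace /dnw 93): {"dnw":93,"l":71,"llw":18,"pm":8}
After op 2 (add /a 40): {"a":40,"dnw":93,"l":71,"llw":18,"pm":8}
After op 3 (add /qt 55): {"a":40,"dnw":93,"l":71,"llw":18,"pm":8,"qt":55}
After op 4 (add /zk 66): {"a":40,"dnw":93,"l":71,"llw":18,"pm":8,"qt":55,"zk":66}
After op 5 (add /fb 34): {"a":40,"dnw":93,"fb":34,"l":71,"llw":18,"pm":8,"qt":55,"zk":66}
After op 6 (remove /llw): {"a":40,"dnw":93,"fb":34,"l":71,"pm":8,"qt":55,"zk":66}
After op 7 (remove /zk): {"a":40,"dnw":93,"fb":34,"l":71,"pm":8,"qt":55}
After op 8 (replace /fb 1): {"a":40,"dnw":93,"fb":1,"l":71,"pm":8,"qt":55}
Value at /fb: 1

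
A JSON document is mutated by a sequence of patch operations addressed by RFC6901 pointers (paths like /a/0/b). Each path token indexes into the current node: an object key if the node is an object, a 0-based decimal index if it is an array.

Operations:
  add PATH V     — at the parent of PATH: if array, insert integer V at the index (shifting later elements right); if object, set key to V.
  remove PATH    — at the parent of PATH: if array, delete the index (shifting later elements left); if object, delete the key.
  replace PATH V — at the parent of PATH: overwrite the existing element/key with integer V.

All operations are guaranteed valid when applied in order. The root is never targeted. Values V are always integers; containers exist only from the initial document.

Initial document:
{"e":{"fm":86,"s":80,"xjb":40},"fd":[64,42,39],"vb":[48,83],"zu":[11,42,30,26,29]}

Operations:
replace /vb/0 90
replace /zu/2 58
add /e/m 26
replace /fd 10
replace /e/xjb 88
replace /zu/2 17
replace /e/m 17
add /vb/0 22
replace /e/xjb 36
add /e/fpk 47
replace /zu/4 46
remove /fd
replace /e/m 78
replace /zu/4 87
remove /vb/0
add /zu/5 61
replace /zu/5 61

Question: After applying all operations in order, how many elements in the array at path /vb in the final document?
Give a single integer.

After op 1 (replace /vb/0 90): {"e":{"fm":86,"s":80,"xjb":40},"fd":[64,42,39],"vb":[90,83],"zu":[11,42,30,26,29]}
After op 2 (replace /zu/2 58): {"e":{"fm":86,"s":80,"xjb":40},"fd":[64,42,39],"vb":[90,83],"zu":[11,42,58,26,29]}
After op 3 (add /e/m 26): {"e":{"fm":86,"m":26,"s":80,"xjb":40},"fd":[64,42,39],"vb":[90,83],"zu":[11,42,58,26,29]}
After op 4 (replace /fd 10): {"e":{"fm":86,"m":26,"s":80,"xjb":40},"fd":10,"vb":[90,83],"zu":[11,42,58,26,29]}
After op 5 (replace /e/xjb 88): {"e":{"fm":86,"m":26,"s":80,"xjb":88},"fd":10,"vb":[90,83],"zu":[11,42,58,26,29]}
After op 6 (replace /zu/2 17): {"e":{"fm":86,"m":26,"s":80,"xjb":88},"fd":10,"vb":[90,83],"zu":[11,42,17,26,29]}
After op 7 (replace /e/m 17): {"e":{"fm":86,"m":17,"s":80,"xjb":88},"fd":10,"vb":[90,83],"zu":[11,42,17,26,29]}
After op 8 (add /vb/0 22): {"e":{"fm":86,"m":17,"s":80,"xjb":88},"fd":10,"vb":[22,90,83],"zu":[11,42,17,26,29]}
After op 9 (replace /e/xjb 36): {"e":{"fm":86,"m":17,"s":80,"xjb":36},"fd":10,"vb":[22,90,83],"zu":[11,42,17,26,29]}
After op 10 (add /e/fpk 47): {"e":{"fm":86,"fpk":47,"m":17,"s":80,"xjb":36},"fd":10,"vb":[22,90,83],"zu":[11,42,17,26,29]}
After op 11 (replace /zu/4 46): {"e":{"fm":86,"fpk":47,"m":17,"s":80,"xjb":36},"fd":10,"vb":[22,90,83],"zu":[11,42,17,26,46]}
After op 12 (remove /fd): {"e":{"fm":86,"fpk":47,"m":17,"s":80,"xjb":36},"vb":[22,90,83],"zu":[11,42,17,26,46]}
After op 13 (replace /e/m 78): {"e":{"fm":86,"fpk":47,"m":78,"s":80,"xjb":36},"vb":[22,90,83],"zu":[11,42,17,26,46]}
After op 14 (replace /zu/4 87): {"e":{"fm":86,"fpk":47,"m":78,"s":80,"xjb":36},"vb":[22,90,83],"zu":[11,42,17,26,87]}
After op 15 (remove /vb/0): {"e":{"fm":86,"fpk":47,"m":78,"s":80,"xjb":36},"vb":[90,83],"zu":[11,42,17,26,87]}
After op 16 (add /zu/5 61): {"e":{"fm":86,"fpk":47,"m":78,"s":80,"xjb":36},"vb":[90,83],"zu":[11,42,17,26,87,61]}
After op 17 (replace /zu/5 61): {"e":{"fm":86,"fpk":47,"m":78,"s":80,"xjb":36},"vb":[90,83],"zu":[11,42,17,26,87,61]}
Size at path /vb: 2

Answer: 2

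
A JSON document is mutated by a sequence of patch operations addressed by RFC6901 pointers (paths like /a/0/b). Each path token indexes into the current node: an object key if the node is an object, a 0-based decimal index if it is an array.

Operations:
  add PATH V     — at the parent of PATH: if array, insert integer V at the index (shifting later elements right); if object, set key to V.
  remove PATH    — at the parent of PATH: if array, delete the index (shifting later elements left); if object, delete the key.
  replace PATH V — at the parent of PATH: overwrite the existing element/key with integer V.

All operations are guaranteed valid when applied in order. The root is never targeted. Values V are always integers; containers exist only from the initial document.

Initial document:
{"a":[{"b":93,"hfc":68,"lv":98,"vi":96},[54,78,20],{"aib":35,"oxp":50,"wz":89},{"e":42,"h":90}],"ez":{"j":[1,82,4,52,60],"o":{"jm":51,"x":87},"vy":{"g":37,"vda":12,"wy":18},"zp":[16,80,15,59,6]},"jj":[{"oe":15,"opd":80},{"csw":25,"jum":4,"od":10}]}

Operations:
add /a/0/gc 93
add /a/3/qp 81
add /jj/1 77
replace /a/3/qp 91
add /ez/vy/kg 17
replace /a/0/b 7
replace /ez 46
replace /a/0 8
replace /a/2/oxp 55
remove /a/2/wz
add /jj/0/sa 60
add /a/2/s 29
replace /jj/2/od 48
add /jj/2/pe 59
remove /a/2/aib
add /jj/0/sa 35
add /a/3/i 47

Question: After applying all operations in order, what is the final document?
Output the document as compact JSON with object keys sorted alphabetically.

Answer: {"a":[8,[54,78,20],{"oxp":55,"s":29},{"e":42,"h":90,"i":47,"qp":91}],"ez":46,"jj":[{"oe":15,"opd":80,"sa":35},77,{"csw":25,"jum":4,"od":48,"pe":59}]}

Derivation:
After op 1 (add /a/0/gc 93): {"a":[{"b":93,"gc":93,"hfc":68,"lv":98,"vi":96},[54,78,20],{"aib":35,"oxp":50,"wz":89},{"e":42,"h":90}],"ez":{"j":[1,82,4,52,60],"o":{"jm":51,"x":87},"vy":{"g":37,"vda":12,"wy":18},"zp":[16,80,15,59,6]},"jj":[{"oe":15,"opd":80},{"csw":25,"jum":4,"od":10}]}
After op 2 (add /a/3/qp 81): {"a":[{"b":93,"gc":93,"hfc":68,"lv":98,"vi":96},[54,78,20],{"aib":35,"oxp":50,"wz":89},{"e":42,"h":90,"qp":81}],"ez":{"j":[1,82,4,52,60],"o":{"jm":51,"x":87},"vy":{"g":37,"vda":12,"wy":18},"zp":[16,80,15,59,6]},"jj":[{"oe":15,"opd":80},{"csw":25,"jum":4,"od":10}]}
After op 3 (add /jj/1 77): {"a":[{"b":93,"gc":93,"hfc":68,"lv":98,"vi":96},[54,78,20],{"aib":35,"oxp":50,"wz":89},{"e":42,"h":90,"qp":81}],"ez":{"j":[1,82,4,52,60],"o":{"jm":51,"x":87},"vy":{"g":37,"vda":12,"wy":18},"zp":[16,80,15,59,6]},"jj":[{"oe":15,"opd":80},77,{"csw":25,"jum":4,"od":10}]}
After op 4 (replace /a/3/qp 91): {"a":[{"b":93,"gc":93,"hfc":68,"lv":98,"vi":96},[54,78,20],{"aib":35,"oxp":50,"wz":89},{"e":42,"h":90,"qp":91}],"ez":{"j":[1,82,4,52,60],"o":{"jm":51,"x":87},"vy":{"g":37,"vda":12,"wy":18},"zp":[16,80,15,59,6]},"jj":[{"oe":15,"opd":80},77,{"csw":25,"jum":4,"od":10}]}
After op 5 (add /ez/vy/kg 17): {"a":[{"b":93,"gc":93,"hfc":68,"lv":98,"vi":96},[54,78,20],{"aib":35,"oxp":50,"wz":89},{"e":42,"h":90,"qp":91}],"ez":{"j":[1,82,4,52,60],"o":{"jm":51,"x":87},"vy":{"g":37,"kg":17,"vda":12,"wy":18},"zp":[16,80,15,59,6]},"jj":[{"oe":15,"opd":80},77,{"csw":25,"jum":4,"od":10}]}
After op 6 (replace /a/0/b 7): {"a":[{"b":7,"gc":93,"hfc":68,"lv":98,"vi":96},[54,78,20],{"aib":35,"oxp":50,"wz":89},{"e":42,"h":90,"qp":91}],"ez":{"j":[1,82,4,52,60],"o":{"jm":51,"x":87},"vy":{"g":37,"kg":17,"vda":12,"wy":18},"zp":[16,80,15,59,6]},"jj":[{"oe":15,"opd":80},77,{"csw":25,"jum":4,"od":10}]}
After op 7 (replace /ez 46): {"a":[{"b":7,"gc":93,"hfc":68,"lv":98,"vi":96},[54,78,20],{"aib":35,"oxp":50,"wz":89},{"e":42,"h":90,"qp":91}],"ez":46,"jj":[{"oe":15,"opd":80},77,{"csw":25,"jum":4,"od":10}]}
After op 8 (replace /a/0 8): {"a":[8,[54,78,20],{"aib":35,"oxp":50,"wz":89},{"e":42,"h":90,"qp":91}],"ez":46,"jj":[{"oe":15,"opd":80},77,{"csw":25,"jum":4,"od":10}]}
After op 9 (replace /a/2/oxp 55): {"a":[8,[54,78,20],{"aib":35,"oxp":55,"wz":89},{"e":42,"h":90,"qp":91}],"ez":46,"jj":[{"oe":15,"opd":80},77,{"csw":25,"jum":4,"od":10}]}
After op 10 (remove /a/2/wz): {"a":[8,[54,78,20],{"aib":35,"oxp":55},{"e":42,"h":90,"qp":91}],"ez":46,"jj":[{"oe":15,"opd":80},77,{"csw":25,"jum":4,"od":10}]}
After op 11 (add /jj/0/sa 60): {"a":[8,[54,78,20],{"aib":35,"oxp":55},{"e":42,"h":90,"qp":91}],"ez":46,"jj":[{"oe":15,"opd":80,"sa":60},77,{"csw":25,"jum":4,"od":10}]}
After op 12 (add /a/2/s 29): {"a":[8,[54,78,20],{"aib":35,"oxp":55,"s":29},{"e":42,"h":90,"qp":91}],"ez":46,"jj":[{"oe":15,"opd":80,"sa":60},77,{"csw":25,"jum":4,"od":10}]}
After op 13 (replace /jj/2/od 48): {"a":[8,[54,78,20],{"aib":35,"oxp":55,"s":29},{"e":42,"h":90,"qp":91}],"ez":46,"jj":[{"oe":15,"opd":80,"sa":60},77,{"csw":25,"jum":4,"od":48}]}
After op 14 (add /jj/2/pe 59): {"a":[8,[54,78,20],{"aib":35,"oxp":55,"s":29},{"e":42,"h":90,"qp":91}],"ez":46,"jj":[{"oe":15,"opd":80,"sa":60},77,{"csw":25,"jum":4,"od":48,"pe":59}]}
After op 15 (remove /a/2/aib): {"a":[8,[54,78,20],{"oxp":55,"s":29},{"e":42,"h":90,"qp":91}],"ez":46,"jj":[{"oe":15,"opd":80,"sa":60},77,{"csw":25,"jum":4,"od":48,"pe":59}]}
After op 16 (add /jj/0/sa 35): {"a":[8,[54,78,20],{"oxp":55,"s":29},{"e":42,"h":90,"qp":91}],"ez":46,"jj":[{"oe":15,"opd":80,"sa":35},77,{"csw":25,"jum":4,"od":48,"pe":59}]}
After op 17 (add /a/3/i 47): {"a":[8,[54,78,20],{"oxp":55,"s":29},{"e":42,"h":90,"i":47,"qp":91}],"ez":46,"jj":[{"oe":15,"opd":80,"sa":35},77,{"csw":25,"jum":4,"od":48,"pe":59}]}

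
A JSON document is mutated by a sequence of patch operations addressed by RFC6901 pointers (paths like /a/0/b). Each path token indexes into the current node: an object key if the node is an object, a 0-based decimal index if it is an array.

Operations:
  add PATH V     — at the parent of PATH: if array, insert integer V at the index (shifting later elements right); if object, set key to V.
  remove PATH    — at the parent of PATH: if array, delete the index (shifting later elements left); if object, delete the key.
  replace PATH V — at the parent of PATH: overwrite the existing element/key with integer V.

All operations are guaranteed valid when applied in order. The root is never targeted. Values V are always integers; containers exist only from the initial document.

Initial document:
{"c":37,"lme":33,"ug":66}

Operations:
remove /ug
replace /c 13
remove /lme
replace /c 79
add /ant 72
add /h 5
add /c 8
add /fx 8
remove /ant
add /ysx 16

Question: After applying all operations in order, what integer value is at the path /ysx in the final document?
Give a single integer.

Answer: 16

Derivation:
After op 1 (remove /ug): {"c":37,"lme":33}
After op 2 (replace /c 13): {"c":13,"lme":33}
After op 3 (remove /lme): {"c":13}
After op 4 (replace /c 79): {"c":79}
After op 5 (add /ant 72): {"ant":72,"c":79}
After op 6 (add /h 5): {"ant":72,"c":79,"h":5}
After op 7 (add /c 8): {"ant":72,"c":8,"h":5}
After op 8 (add /fx 8): {"ant":72,"c":8,"fx":8,"h":5}
After op 9 (remove /ant): {"c":8,"fx":8,"h":5}
After op 10 (add /ysx 16): {"c":8,"fx":8,"h":5,"ysx":16}
Value at /ysx: 16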